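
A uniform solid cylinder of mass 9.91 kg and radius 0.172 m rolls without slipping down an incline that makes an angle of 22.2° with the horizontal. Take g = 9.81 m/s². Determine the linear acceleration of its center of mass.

Translation along the incline: Mg sinθ − f = Ma.
Rotation about the center: fR = Iα with I = ½MR². No-slip gives a = αR, so f = (I/R²)a = (1/2)M a.
Substituting: Mg sinθ = (1 + 0.5000)Ma, so a = g sinθ/(1 + 0.5000) = (9.81) sin 22.2° / 1.500 = 2.471 m/s².

a ≈ 2.47 m/s²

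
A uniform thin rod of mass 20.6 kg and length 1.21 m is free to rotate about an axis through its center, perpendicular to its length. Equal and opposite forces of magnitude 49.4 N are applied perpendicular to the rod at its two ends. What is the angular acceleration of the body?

I = (1/12)ML² = (1/12)(20.6)(1.21)² = 2.513 kg·m².
The couple gives τ = F·(L/2) + F·(L/2) = F L = (49.4)(1.21) = 59.77 N·m.
From τ = Iα: α = 59.77/2.513 = 23.78 rad/s².

α ≈ 23.8 rad/s²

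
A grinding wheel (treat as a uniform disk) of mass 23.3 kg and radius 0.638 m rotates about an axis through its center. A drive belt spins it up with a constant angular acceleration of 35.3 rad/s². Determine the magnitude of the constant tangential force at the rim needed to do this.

F ≈ 262 N

I = ½MR² = (1/2)(23.3)(0.638)² = 4.742 kg·m².
The required torque is τ = Iα = (4.742)(35.30) = 167.4 N·m.
A tangential force at the rim gives τ = FR, so F = τ/R = 167.4/0.638 = 262.4 N.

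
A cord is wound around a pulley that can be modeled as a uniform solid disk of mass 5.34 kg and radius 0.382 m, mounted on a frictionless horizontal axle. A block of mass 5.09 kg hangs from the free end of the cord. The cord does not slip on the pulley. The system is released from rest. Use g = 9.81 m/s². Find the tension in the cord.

I = ½MR² = (1/2)(5.34)(0.382)² = 0.3896 kg·m².
Block: mg − T = ma. Pulley: TR = Iα. No-slip: a = αR, so T = (I/R²)a = 2.670·a.
Then mg = (m + 2.670)a, so a = (5.09)(9.81)/(5.09 + 2.670) = 6.435 m/s².
T = 2.670·a = 17.18 N.

T ≈ 17.2 N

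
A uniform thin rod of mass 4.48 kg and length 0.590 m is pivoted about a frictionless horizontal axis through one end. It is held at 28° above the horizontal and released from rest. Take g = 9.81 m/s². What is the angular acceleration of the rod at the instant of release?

α ≈ 22.0 rad/s²

About the pivot, I = (1/3)ML² = (1/3)(4.48)(0.590)² = 0.5198 kg·m².
The weight acts at the center, a distance L/2 = 0.2950 m from the pivot; τ = Mg(L/2) cos 28° = 11.45 N·m.
α = τ/I = 11.45/0.5198 = 22.02 rad/s².
(Equivalently α = (3g/(2L)) cos 28° = 22.02 rad/s².)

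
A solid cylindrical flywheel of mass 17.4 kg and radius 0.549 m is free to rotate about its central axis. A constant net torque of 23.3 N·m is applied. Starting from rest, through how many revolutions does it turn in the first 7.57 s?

I = ½MR² = (1/2)(17.4)(0.549)² = 2.622 kg·m².
α = τ/I = 23.3/2.622 = 8.886 rad/s².
θ = ½αt² = ½(8.886)(7.57)² = 254.6 rad.
Revolutions = θ/(2π) = 40.52.

≈ 40.5 revolutions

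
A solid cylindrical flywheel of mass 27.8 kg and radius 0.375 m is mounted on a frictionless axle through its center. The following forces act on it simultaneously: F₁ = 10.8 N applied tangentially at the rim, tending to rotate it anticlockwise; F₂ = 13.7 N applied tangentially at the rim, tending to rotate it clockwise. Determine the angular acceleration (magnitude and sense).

α ≈ 0.556 rad/s², clockwise

I = ½MR² = (1/2)(27.8)(0.375)² = 1.955 kg·m².
Taking anticlockwise as positive: τ₁ = +(10.8)(0.375) = +4.050 N·m; τ₂ = −(13.7)(0.375) = −5.137 N·m.
Net torque τ = -1.087 N·m.
α = τ/I = -1.087/1.955 = -0.5564 rad/s².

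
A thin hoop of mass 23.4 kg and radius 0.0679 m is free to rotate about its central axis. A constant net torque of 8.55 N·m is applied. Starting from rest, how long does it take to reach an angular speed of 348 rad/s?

I = MR² = (23.4)(0.0679)² = 0.1079 kg·m².
α = τ/I = 8.55/0.1079 = 79.25 rad/s².
ω = αt ⇒ t = ω/α = 348/79.25 = 4.391 s.

t ≈ 4.39 s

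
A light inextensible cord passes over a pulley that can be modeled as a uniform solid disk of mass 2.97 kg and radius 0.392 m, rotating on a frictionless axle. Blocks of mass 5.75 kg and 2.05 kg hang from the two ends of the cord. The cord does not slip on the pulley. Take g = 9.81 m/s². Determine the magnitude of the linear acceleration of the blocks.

a ≈ 3.91 m/s²

I = ½MR² = (1/2)(2.97)(0.392)² = 0.2282 kg·m².
Heavier block: m₁g − T₁ = m₁a. Lighter block: T₂ − m₂g = m₂a.
Pulley: (T₁ − T₂)R = Iα = I(a/R), so T₁ − T₂ = (I/R²)a = (1/2)M_p a = 1.485·a.
Adding the three: (m₁ − m₂)g = (m₁ + m₂ + 1.485)a, so a = (5.75 − 2.05)(9.81)/(5.75 + 2.05 + 1.485) = 3.909 m/s².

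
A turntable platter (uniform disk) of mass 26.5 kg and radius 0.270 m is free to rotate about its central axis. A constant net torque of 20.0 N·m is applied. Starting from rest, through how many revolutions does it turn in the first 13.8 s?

I = ½MR² = (1/2)(26.5)(0.270)² = 0.9659 kg·m².
α = τ/I = 20.0/0.9659 = 20.71 rad/s².
θ = ½αt² = ½(20.71)(13.8)² = 1972 rad.
Revolutions = θ/(2π) = 313.8.

≈ 314 revolutions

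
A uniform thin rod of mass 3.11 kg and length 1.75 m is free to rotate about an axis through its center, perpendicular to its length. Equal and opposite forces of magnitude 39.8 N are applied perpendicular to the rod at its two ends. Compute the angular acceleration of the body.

I = (1/12)ML² = (1/12)(3.11)(1.75)² = 0.7937 kg·m².
The couple gives τ = F·(L/2) + F·(L/2) = F L = (39.8)(1.75) = 69.65 N·m.
From τ = Iα: α = 69.65/0.7937 = 87.75 rad/s².

α ≈ 87.8 rad/s²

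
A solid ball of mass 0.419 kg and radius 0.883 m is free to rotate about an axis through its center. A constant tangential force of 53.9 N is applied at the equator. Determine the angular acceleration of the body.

I = (2/5)MR² = (2/5)(0.419)(0.883)² = 0.1307 kg·m².
τ = F R = (53.9)(0.883) = 47.59 N·m.
Newton's second law for rotation, τ = Iα, gives α = τ/I = 47.59/0.1307 = 364.2 rad/s².

α ≈ 364 rad/s²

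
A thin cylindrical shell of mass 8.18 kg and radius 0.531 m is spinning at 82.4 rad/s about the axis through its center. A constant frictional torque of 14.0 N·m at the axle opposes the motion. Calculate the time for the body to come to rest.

I = MR² = (8.18)(0.531)² = 2.306 kg·m².
The net torque has magnitude 14.0 N·m, opposing ω.
|α| = τ/I = 14.00/2.306 = 6.070 rad/s² (deceleration).
0 = ω₀ − |α|t ⇒ t = ω₀/|α| = 82.4/6.070 = 13.58 s.

t ≈ 13.6 s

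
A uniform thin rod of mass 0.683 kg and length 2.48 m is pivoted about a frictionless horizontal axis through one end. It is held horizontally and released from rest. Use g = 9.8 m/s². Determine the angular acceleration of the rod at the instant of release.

About the pivot, I = (1/3)ML² = (1/3)(0.683)(2.48)² = 1.400 kg·m².
The weight acts at the center, a distance L/2 = 1.240 m from the pivot; τ = Mg(L/2) = 8.300 N·m.
α = τ/I = 8.300/1.400 = 5.927 rad/s².

α ≈ 5.93 rad/s²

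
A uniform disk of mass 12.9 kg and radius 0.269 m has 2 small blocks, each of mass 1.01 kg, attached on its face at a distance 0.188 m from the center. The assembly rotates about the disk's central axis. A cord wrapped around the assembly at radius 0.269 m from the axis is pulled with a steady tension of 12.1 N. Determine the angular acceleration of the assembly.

α ≈ 6.05 rad/s²

I_disk = ½MR² = ½(12.9)(0.269)² = 0.4667 kg·m².
I_blocks = 2·m·r² = 2(1.01)(0.188)² = 0.07139 kg·m².
Total I = 0.5381 kg·m².
τ = F r = (12.1)(0.269) = 3.255 N·m.
α = τ/I = 3.255/0.5381 = 6.049 rad/s².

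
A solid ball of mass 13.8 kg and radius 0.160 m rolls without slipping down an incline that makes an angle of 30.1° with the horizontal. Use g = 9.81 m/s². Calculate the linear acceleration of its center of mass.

Translation along the incline: Mg sinθ − f = Ma.
Rotation about the center: fR = Iα with I = (2/5)MR². No-slip gives a = αR, so f = (I/R²)a = (2/5)M a.
Substituting: Mg sinθ = (1 + 0.4000)Ma, so a = g sinθ/(1 + 0.4000) = (9.81) sin 30.1° / 1.400 = 3.514 m/s².

a ≈ 3.51 m/s²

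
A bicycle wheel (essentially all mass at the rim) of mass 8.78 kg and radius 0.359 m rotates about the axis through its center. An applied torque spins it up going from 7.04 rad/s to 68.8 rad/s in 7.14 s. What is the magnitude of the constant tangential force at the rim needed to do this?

F ≈ 27.3 N

I = MR² = (8.78)(0.359)² = 1.132 kg·m².
α = Δω/Δt = (68.8 − 7.04)/7.14 = 8.650 rad/s².
The required torque is τ = Iα = (1.132)(8.650) = 9.788 N·m.
A tangential force at the rim gives τ = FR, so F = τ/R = 9.788/0.359 = 27.26 N.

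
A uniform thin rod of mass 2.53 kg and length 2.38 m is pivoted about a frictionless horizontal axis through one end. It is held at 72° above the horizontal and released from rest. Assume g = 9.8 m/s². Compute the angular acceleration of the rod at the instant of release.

About the pivot, I = (1/3)ML² = (1/3)(2.53)(2.38)² = 4.777 kg·m².
The weight acts at the center, a distance L/2 = 1.190 m from the pivot; τ = Mg(L/2) cos 72° = 9.118 N·m.
α = τ/I = 9.118/4.777 = 1.909 rad/s².

α ≈ 1.91 rad/s²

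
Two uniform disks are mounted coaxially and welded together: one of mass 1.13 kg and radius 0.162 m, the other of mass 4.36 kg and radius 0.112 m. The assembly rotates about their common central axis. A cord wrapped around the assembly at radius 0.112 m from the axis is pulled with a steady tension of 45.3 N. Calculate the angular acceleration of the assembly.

α ≈ 120 rad/s²

I = ½M₁R₁² + ½M₂R₂² = ½(1.13)(0.162)² + ½(4.36)(0.112)² = 0.04217 kg·m².
τ = F r = (45.3)(0.112) = 5.074 N·m.
α = τ/I = 5.074/0.04217 = 120.3 rad/s².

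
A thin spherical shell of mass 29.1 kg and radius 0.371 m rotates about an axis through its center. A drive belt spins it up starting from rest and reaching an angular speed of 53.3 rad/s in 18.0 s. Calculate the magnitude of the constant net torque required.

τ ≈ 7.91 N·m

I = (2/3)MR² = (2/3)(29.1)(0.371)² = 2.670 kg·m².
α = Δω/Δt = (53.3 − 0)/18.0 = 2.961 rad/s².
τ = Iα = (2.670)(2.961) = 7.907 N·m.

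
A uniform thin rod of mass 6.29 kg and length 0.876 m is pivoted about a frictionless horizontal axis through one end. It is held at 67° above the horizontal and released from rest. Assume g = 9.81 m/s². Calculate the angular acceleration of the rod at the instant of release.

About the pivot, I = (1/3)ML² = (1/3)(6.29)(0.876)² = 1.609 kg·m².
The weight acts at the center, a distance L/2 = 0.4380 m from the pivot; τ = Mg(L/2) cos 67° = 10.56 N·m.
α = τ/I = 10.56/1.609 = 6.563 rad/s².

α ≈ 6.56 rad/s²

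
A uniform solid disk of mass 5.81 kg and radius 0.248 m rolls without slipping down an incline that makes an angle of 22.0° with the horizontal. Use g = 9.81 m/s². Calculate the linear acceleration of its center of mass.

a ≈ 2.45 m/s²

Translation along the incline: Mg sinθ − f = Ma.
Rotation about the center: fR = Iα with I = ½MR². No-slip gives a = αR, so f = (I/R²)a = (1/2)M a.
Substituting: Mg sinθ = (1 + 0.5000)Ma, so a = g sinθ/(1 + 0.5000) = (9.81) sin 22.0° / 1.500 = 2.450 m/s².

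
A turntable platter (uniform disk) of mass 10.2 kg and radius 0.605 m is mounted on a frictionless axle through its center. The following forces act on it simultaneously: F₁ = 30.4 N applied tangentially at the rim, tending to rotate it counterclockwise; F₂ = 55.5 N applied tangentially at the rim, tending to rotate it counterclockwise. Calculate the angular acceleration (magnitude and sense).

α ≈ 27.8 rad/s², counterclockwise

I = ½MR² = (1/2)(10.2)(0.605)² = 1.867 kg·m².
Taking counterclockwise as positive: τ₁ = +(30.4)(0.605) = +18.39 N·m; τ₂ = +(55.5)(0.605) = +33.58 N·m.
Net torque τ = 51.97 N·m.
α = τ/I = 51.97/1.867 = 27.84 rad/s².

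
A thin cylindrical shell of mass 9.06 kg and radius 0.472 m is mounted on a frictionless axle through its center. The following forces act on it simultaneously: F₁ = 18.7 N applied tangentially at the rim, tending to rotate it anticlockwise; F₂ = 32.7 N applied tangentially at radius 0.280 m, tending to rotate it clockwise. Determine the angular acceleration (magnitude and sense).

I = MR² = (9.06)(0.472)² = 2.018 kg·m².
Taking anticlockwise as positive: τ₁ = +(18.7)(0.472) = +8.826 N·m; τ₂ = −(32.7)(0.280) = −9.156 N·m.
Net torque τ = -0.3296 N·m.
α = τ/I = -0.3296/2.018 = -0.1633 rad/s².

α ≈ 0.163 rad/s², clockwise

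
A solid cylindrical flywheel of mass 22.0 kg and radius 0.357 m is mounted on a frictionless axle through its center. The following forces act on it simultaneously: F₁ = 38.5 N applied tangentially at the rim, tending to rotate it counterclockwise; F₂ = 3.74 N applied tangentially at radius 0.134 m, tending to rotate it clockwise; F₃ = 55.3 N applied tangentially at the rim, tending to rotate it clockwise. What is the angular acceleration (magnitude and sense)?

I = ½MR² = (1/2)(22.0)(0.357)² = 1.402 kg·m².
Taking counterclockwise as positive: τ₁ = +(38.5)(0.357) = +13.74 N·m; τ₂ = −(3.74)(0.134) = −0.5012 N·m; τ₃ = −(55.3)(0.357) = −19.74 N·m.
Net torque τ = -6.499 N·m.
α = τ/I = -6.499/1.402 = -4.636 rad/s².

α ≈ 4.64 rad/s², clockwise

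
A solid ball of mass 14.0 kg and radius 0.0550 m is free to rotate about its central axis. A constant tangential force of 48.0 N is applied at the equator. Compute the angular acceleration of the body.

α ≈ 156 rad/s²

I = (2/5)MR² = (2/5)(14.0)(0.0550)² = 0.01694 kg·m².
τ = F R = (48.0)(0.0550) = 2.640 N·m.
From τ = Iα: α = 2.640/0.01694 = 155.8 rad/s².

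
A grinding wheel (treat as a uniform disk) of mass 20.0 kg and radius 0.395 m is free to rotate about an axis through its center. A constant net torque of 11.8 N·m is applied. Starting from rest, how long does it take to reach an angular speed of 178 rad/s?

t ≈ 23.5 s

I = ½MR² = (1/2)(20.0)(0.395)² = 1.560 kg·m².
α = τ/I = 11.8/1.560 = 7.563 rad/s².
ω = αt ⇒ t = ω/α = 178/7.563 = 23.54 s.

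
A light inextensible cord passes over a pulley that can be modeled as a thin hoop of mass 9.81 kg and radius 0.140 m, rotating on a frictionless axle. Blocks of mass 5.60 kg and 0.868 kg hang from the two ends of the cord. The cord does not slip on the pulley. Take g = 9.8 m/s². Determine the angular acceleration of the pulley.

α ≈ 20.3 rad/s²

I = MR² = (9.81)(0.140)² = 0.1923 kg·m².
Heavier block: m₁g − T₁ = m₁a. Lighter block: T₂ − m₂g = m₂a.
Pulley: (T₁ − T₂)R = Iα = I(a/R), so T₁ − T₂ = (I/R²)a = 1·M_p a = 9.810·a.
Adding the three: (m₁ − m₂)g = (m₁ + m₂ + 9.810)a, so a = (5.60 − 0.868)(9.8)/(5.60 + 0.868 + 9.810) = 2.849 m/s².
α = a/R = 2.849/0.140 = 20.35 rad/s².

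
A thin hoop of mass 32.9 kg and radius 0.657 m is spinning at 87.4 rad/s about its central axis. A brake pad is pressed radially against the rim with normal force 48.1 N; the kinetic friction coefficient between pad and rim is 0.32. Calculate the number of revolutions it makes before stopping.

≈ 854 revolutions

I = MR² = (32.9)(0.657)² = 14.20 kg·m².
Friction force f = μN = (0.32)(48.1) = 15.39 N at the rim; torque magnitude τ = fR = 10.11 N·m, opposing ω.
|α| = τ/I = 10.11/14.20 = 0.7121 rad/s² (deceleration).
ω² = ω₀² − 2|α|θ with ω = 0 ⇒ θ = ω₀²/(2|α|) = 5364 rad = 853.6 rev.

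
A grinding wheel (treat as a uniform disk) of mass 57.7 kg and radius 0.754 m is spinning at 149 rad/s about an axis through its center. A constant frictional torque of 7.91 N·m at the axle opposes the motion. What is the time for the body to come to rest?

t ≈ 309 s

I = ½MR² = (1/2)(57.7)(0.754)² = 16.40 kg·m².
The net torque has magnitude 7.91 N·m, opposing ω.
|α| = τ/I = 7.910/16.40 = 0.4823 rad/s² (deceleration).
0 = ω₀ − |α|t ⇒ t = ω₀/|α| = 149/0.4823 = 309.0 s.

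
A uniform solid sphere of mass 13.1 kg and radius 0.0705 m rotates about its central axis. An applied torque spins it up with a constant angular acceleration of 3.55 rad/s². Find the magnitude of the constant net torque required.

I = (2/5)MR² = (2/5)(13.1)(0.0705)² = 0.02604 kg·m².
τ = Iα = (0.02604)(3.550) = 0.09246 N·m.

τ ≈ 0.0925 N·m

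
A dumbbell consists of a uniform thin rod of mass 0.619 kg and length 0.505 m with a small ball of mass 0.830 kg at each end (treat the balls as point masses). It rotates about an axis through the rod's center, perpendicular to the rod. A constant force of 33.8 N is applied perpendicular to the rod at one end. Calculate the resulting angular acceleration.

I_rod = (1/12)ML² = (1/12)(0.619)(0.505)² = 0.01316 kg·m².
I_balls = 2·m·(L/2)² = 2(0.830)(0.2525)² = 0.1058 kg·m².
Total I = 0.1190 kg·m².
τ = F·(L/2) = (33.8)(0.253) = 8.534 N·m.
α = τ/I = 8.534/0.1190 = 71.72 rad/s².

α ≈ 71.7 rad/s²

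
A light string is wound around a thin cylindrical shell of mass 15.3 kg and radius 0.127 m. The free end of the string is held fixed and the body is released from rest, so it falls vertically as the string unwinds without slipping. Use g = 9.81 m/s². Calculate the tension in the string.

T ≈ 75.0 N

Translation: Mg − T = Ma. Rotation about the center: TR = Iα with I = MR².
With a = αR: T = (I/R²)a = M a, so Mg = (1 + 1.000)Ma.
a = g/(1 + 1.000) = 9.81/2.000 = 4.905 m/s².
T = 1.000·M·a = (1.000)(15.3)(4.905) = 75.05 N.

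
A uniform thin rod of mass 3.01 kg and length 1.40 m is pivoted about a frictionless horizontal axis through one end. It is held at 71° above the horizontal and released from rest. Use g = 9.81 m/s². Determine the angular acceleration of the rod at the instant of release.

About the pivot, I = (1/3)ML² = (1/3)(3.01)(1.40)² = 1.967 kg·m².
The weight acts at the center, a distance L/2 = 0.7000 m from the pivot; τ = Mg(L/2) cos 71° = 6.729 N·m.
α = τ/I = 6.729/1.967 = 3.422 rad/s².

α ≈ 3.42 rad/s²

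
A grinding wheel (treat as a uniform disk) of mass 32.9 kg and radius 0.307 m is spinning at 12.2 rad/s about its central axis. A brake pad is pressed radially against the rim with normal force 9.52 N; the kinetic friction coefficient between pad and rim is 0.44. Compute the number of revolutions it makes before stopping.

≈ 14.3 revolutions

I = ½MR² = (1/2)(32.9)(0.307)² = 1.550 kg·m².
Friction force f = μN = (0.44)(9.52) = 4.189 N at the rim; torque magnitude τ = fR = 1.286 N·m, opposing ω.
|α| = τ/I = 1.286/1.550 = 0.8294 rad/s² (deceleration).
ω² = ω₀² − 2|α|θ with ω = 0 ⇒ θ = ω₀²/(2|α|) = 89.72 rad = 14.28 rev.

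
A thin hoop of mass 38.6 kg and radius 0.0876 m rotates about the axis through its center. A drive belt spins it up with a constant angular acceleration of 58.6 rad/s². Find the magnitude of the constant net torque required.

τ ≈ 17.4 N·m

I = MR² = (38.6)(0.0876)² = 0.2962 kg·m².
τ = Iα = (0.2962)(58.60) = 17.36 N·m.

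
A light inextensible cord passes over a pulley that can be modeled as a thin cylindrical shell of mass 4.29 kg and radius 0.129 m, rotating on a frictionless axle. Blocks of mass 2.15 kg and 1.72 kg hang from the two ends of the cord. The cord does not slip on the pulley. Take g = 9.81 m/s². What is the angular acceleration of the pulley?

I = MR² = (4.29)(0.129)² = 0.07139 kg·m².
Heavier block: m₁g − T₁ = m₁a. Lighter block: T₂ − m₂g = m₂a.
Pulley: (T₁ − T₂)R = Iα = I(a/R), so T₁ − T₂ = (I/R²)a = 1·M_p a = 4.290·a.
Adding the three: (m₁ − m₂)g = (m₁ + m₂ + 4.290)a, so a = (2.15 − 1.72)(9.81)/(2.15 + 1.72 + 4.290) = 0.5169 m/s².
α = a/R = 0.5169/0.129 = 4.007 rad/s².

α ≈ 4.01 rad/s²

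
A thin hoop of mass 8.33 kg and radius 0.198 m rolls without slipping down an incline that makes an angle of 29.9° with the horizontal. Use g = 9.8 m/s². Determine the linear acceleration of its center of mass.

a ≈ 2.44 m/s²

Translation along the incline: Mg sinθ − f = Ma.
Rotation about the center: fR = Iα with I = MR². No-slip gives a = αR, so f = (I/R²)a = M a.
Substituting: Mg sinθ = (1 + 1.000)Ma, so a = g sinθ/(1 + 1.000) = (9.8) sin 29.9° / 2.000 = 2.443 m/s².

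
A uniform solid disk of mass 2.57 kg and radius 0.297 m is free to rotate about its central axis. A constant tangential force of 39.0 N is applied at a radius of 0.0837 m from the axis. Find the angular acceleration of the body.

α ≈ 28.8 rad/s²

I = ½MR² = (1/2)(2.57)(0.297)² = 0.1133 kg·m².
τ = F·r = (39.0)(0.0837) = 3.264 N·m.
From τ = Iα: α = 3.264/0.1133 = 28.80 rad/s².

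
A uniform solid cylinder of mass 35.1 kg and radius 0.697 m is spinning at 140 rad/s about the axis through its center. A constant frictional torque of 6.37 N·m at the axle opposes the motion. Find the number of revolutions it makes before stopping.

≈ 2090 revolutions

I = ½MR² = (1/2)(35.1)(0.697)² = 8.526 kg·m².
The net torque has magnitude 6.37 N·m, opposing ω.
|α| = τ/I = 6.370/8.526 = 0.7471 rad/s² (deceleration).
ω² = ω₀² − 2|α|θ with ω = 0 ⇒ θ = ω₀²/(2|α|) = 13120 rad = 2088 rev.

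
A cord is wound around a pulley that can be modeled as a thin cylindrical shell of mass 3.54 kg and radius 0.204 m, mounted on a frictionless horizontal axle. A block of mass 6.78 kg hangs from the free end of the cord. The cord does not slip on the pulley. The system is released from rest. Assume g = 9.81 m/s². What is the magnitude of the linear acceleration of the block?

I = MR² = (3.54)(0.204)² = 0.1473 kg·m².
Block: mg − T = ma. Pulley: TR = Iα. No-slip: a = αR, so T = (I/R²)a = 3.540·a.
Then mg = (m + 3.540)a, so a = (6.78)(9.81)/(6.78 + 3.540) = 6.445 m/s².

a ≈ 6.44 m/s²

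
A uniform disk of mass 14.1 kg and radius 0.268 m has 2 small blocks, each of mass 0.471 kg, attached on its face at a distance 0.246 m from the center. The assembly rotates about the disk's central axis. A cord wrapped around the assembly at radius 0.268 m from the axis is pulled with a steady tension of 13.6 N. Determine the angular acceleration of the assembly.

I_disk = ½MR² = ½(14.1)(0.268)² = 0.5064 kg·m².
I_blocks = 2·m·r² = 2(0.471)(0.246)² = 0.05701 kg·m².
Total I = 0.5634 kg·m².
τ = F r = (13.6)(0.268) = 3.645 N·m.
α = τ/I = 3.645/0.5634 = 6.470 rad/s².

α ≈ 6.47 rad/s²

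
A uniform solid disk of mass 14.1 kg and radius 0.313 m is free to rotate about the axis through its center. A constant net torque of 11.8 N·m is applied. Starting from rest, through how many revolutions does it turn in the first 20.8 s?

≈ 588 revolutions

I = ½MR² = (1/2)(14.1)(0.313)² = 0.6907 kg·m².
α = τ/I = 11.8/0.6907 = 17.08 rad/s².
θ = ½αt² = ½(17.08)(20.8)² = 3696 rad.
Revolutions = θ/(2π) = 588.2.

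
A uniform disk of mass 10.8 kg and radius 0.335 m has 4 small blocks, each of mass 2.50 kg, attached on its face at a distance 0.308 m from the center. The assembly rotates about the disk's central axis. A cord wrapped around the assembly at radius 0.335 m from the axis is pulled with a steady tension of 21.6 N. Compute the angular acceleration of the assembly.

α ≈ 4.65 rad/s²

I_disk = ½MR² = ½(10.8)(0.335)² = 0.6060 kg·m².
I_blocks = 4·m·r² = 4(2.50)(0.308)² = 0.9486 kg·m².
Total I = 1.555 kg·m².
τ = F r = (21.6)(0.335) = 7.236 N·m.
α = τ/I = 7.236/1.555 = 4.654 rad/s².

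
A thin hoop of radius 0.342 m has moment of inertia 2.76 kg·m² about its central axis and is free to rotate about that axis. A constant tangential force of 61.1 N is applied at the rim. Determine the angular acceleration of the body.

α ≈ 7.57 rad/s²

τ = F R = (61.1)(0.342) = 20.90 N·m.
From τ = Iα: α = 20.90/2.760 = 7.571 rad/s².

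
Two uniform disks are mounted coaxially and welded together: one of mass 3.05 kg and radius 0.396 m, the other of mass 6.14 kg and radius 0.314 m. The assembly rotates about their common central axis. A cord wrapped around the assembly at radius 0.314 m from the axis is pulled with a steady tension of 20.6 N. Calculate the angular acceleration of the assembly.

α ≈ 11.9 rad/s²

I = ½M₁R₁² + ½M₂R₂² = ½(3.05)(0.396)² + ½(6.14)(0.314)² = 0.5418 kg·m².
τ = F r = (20.6)(0.314) = 6.468 N·m.
α = τ/I = 6.468/0.5418 = 11.94 rad/s².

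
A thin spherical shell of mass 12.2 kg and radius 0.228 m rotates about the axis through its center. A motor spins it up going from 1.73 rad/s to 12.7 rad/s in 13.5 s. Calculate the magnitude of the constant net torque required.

τ ≈ 0.344 N·m

I = (2/3)MR² = (2/3)(12.2)(0.228)² = 0.4228 kg·m².
α = Δω/Δt = (12.7 − 1.73)/13.5 = 0.8126 rad/s².
τ = Iα = (0.4228)(0.8126) = 0.3436 N·m.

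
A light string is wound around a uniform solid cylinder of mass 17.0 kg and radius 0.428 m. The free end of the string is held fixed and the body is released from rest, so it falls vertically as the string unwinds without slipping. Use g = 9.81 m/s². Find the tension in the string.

T ≈ 55.6 N

Translation: Mg − T = Ma. Rotation about the center: TR = Iα with I = ½MR².
With a = αR: T = (I/R²)a = (1/2)M a, so Mg = (1 + 0.5000)Ma.
a = g/(1 + 0.5000) = 9.81/1.500 = 6.540 m/s².
T = 0.5000·M·a = (0.5000)(17.0)(6.540) = 55.59 N.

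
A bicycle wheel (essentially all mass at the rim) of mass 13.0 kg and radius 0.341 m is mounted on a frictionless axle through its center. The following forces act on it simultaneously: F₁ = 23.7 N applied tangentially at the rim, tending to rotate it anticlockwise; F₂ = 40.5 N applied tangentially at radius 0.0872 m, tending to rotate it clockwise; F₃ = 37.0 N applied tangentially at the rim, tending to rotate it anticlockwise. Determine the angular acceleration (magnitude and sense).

I = MR² = (13.0)(0.341)² = 1.512 kg·m².
Taking anticlockwise as positive: τ₁ = +(23.7)(0.341) = +8.082 N·m; τ₂ = −(40.5)(0.0872) = −3.532 N·m; τ₃ = +(37.0)(0.341) = +12.62 N·m.
Net torque τ = 17.17 N·m.
α = τ/I = 17.17/1.512 = 11.36 rad/s².

α ≈ 11.4 rad/s², anticlockwise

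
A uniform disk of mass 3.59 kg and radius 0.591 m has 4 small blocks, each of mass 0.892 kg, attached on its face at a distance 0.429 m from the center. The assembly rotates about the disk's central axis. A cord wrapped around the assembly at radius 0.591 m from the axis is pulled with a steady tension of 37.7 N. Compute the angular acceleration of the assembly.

α ≈ 17.4 rad/s²

I_disk = ½MR² = ½(3.59)(0.591)² = 0.6270 kg·m².
I_blocks = 4·m·r² = 4(0.892)(0.429)² = 0.6567 kg·m².
Total I = 1.284 kg·m².
τ = F r = (37.7)(0.591) = 22.28 N·m.
α = τ/I = 22.28/1.284 = 17.36 rad/s².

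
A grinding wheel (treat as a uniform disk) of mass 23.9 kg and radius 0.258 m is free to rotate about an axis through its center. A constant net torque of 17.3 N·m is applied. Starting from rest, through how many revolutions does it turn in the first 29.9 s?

I = ½MR² = (1/2)(23.9)(0.258)² = 0.7954 kg·m².
α = τ/I = 17.3/0.7954 = 21.75 rad/s².
θ = ½αt² = ½(21.75)(29.9)² = 9722 rad.
Revolutions = θ/(2π) = 1547.

≈ 1550 revolutions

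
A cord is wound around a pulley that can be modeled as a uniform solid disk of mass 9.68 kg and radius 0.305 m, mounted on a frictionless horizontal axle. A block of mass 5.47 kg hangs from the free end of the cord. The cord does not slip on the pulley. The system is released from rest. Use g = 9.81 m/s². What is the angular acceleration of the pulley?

I = ½MR² = (1/2)(9.68)(0.305)² = 0.4502 kg·m².
Block: mg − T = ma. Pulley: TR = Iα. No-slip: a = αR, so T = (I/R²)a = 4.840·a.
Then mg = (m + 4.840)a, so a = (5.47)(9.81)/(5.47 + 4.840) = 5.205 m/s².
α = a/R = 5.205/0.305 = 17.06 rad/s².

α ≈ 17.1 rad/s²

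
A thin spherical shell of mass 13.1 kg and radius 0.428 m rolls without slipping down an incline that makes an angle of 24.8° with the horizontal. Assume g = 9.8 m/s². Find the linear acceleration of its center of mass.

a ≈ 2.47 m/s²

Translation along the incline: Mg sinθ − f = Ma.
Rotation about the center: fR = Iα with I = (2/3)MR². No-slip gives a = αR, so f = (I/R²)a = (2/3)M a.
Substituting: Mg sinθ = (1 + 0.6667)Ma, so a = g sinθ/(1 + 0.6667) = (9.8) sin 24.8° / 1.667 = 2.466 m/s².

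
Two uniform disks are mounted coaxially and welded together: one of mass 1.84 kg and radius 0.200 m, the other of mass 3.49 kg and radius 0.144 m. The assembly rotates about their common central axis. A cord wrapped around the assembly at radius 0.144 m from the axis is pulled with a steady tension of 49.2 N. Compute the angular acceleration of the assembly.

I = ½M₁R₁² + ½M₂R₂² = ½(1.84)(0.200)² + ½(3.49)(0.144)² = 0.07298 kg·m².
τ = F r = (49.2)(0.144) = 7.085 N·m.
α = τ/I = 7.085/0.07298 = 97.07 rad/s².

α ≈ 97.1 rad/s²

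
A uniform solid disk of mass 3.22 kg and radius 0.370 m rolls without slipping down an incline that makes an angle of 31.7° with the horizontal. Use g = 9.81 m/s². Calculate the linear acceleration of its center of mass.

a ≈ 3.44 m/s²

Translation along the incline: Mg sinθ − f = Ma.
Rotation about the center: fR = Iα with I = ½MR². No-slip gives a = αR, so f = (I/R²)a = (1/2)M a.
Substituting: Mg sinθ = (1 + 0.5000)Ma, so a = g sinθ/(1 + 0.5000) = (9.81) sin 31.7° / 1.500 = 3.437 m/s².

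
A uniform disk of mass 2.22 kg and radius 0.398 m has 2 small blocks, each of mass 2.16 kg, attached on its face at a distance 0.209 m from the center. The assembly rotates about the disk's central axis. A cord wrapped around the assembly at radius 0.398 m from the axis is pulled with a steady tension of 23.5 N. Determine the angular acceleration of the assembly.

I_disk = ½MR² = ½(2.22)(0.398)² = 0.1758 kg·m².
I_blocks = 2·m·r² = 2(2.16)(0.209)² = 0.1887 kg·m².
Total I = 0.3645 kg·m².
τ = F r = (23.5)(0.398) = 9.353 N·m.
α = τ/I = 9.353/0.3645 = 25.66 rad/s².

α ≈ 25.7 rad/s²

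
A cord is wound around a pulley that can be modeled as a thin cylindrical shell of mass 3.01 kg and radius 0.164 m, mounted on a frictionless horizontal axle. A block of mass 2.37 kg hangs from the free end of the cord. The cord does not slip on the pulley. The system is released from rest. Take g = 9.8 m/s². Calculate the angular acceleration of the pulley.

α ≈ 26.3 rad/s²

I = MR² = (3.01)(0.164)² = 0.08096 kg·m².
Block: mg − T = ma. Pulley: TR = Iα. No-slip: a = αR, so T = (I/R²)a = 3.010·a.
Then mg = (m + 3.010)a, so a = (2.37)(9.8)/(2.37 + 3.010) = 4.317 m/s².
α = a/R = 4.317/0.164 = 26.32 rad/s².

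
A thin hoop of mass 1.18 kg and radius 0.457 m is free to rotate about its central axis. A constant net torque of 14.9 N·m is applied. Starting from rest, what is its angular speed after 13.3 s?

ω ≈ 804 rad/s

I = MR² = (1.18)(0.457)² = 0.2464 kg·m².
α = τ/I = 14.9/0.2464 = 60.46 rad/s².
ω = ω₀ + αt = 0 + (60.46)(13.3) = 804.1 rad/s.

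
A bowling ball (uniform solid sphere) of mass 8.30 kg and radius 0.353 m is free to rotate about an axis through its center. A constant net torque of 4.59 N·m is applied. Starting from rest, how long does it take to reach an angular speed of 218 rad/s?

t ≈ 19.6 s

I = (2/5)MR² = (2/5)(8.30)(0.353)² = 0.4137 kg·m².
α = τ/I = 4.59/0.4137 = 11.09 rad/s².
ω = αt ⇒ t = ω/α = 218/11.09 = 19.65 s.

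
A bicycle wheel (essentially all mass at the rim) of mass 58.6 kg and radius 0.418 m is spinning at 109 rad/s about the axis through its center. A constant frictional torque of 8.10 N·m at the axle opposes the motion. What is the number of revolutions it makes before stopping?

I = MR² = (58.6)(0.418)² = 10.24 kg·m².
The net torque has magnitude 8.10 N·m, opposing ω.
|α| = τ/I = 8.100/10.24 = 0.7911 rad/s² (deceleration).
ω² = ω₀² − 2|α|θ with ω = 0 ⇒ θ = ω₀²/(2|α|) = 7509 rad = 1195 rev.

≈ 1200 revolutions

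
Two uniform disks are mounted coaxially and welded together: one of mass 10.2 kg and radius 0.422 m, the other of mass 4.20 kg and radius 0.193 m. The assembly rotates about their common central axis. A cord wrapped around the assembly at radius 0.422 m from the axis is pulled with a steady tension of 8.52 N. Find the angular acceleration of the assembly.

I = ½M₁R₁² + ½M₂R₂² = ½(10.2)(0.422)² + ½(4.20)(0.193)² = 0.9865 kg·m².
τ = F r = (8.52)(0.422) = 3.595 N·m.
α = τ/I = 3.595/0.9865 = 3.645 rad/s².

α ≈ 3.64 rad/s²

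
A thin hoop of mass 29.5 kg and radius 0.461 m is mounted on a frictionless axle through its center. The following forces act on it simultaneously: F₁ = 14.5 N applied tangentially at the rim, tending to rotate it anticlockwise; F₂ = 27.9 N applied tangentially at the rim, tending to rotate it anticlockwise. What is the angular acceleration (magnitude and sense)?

I = MR² = (29.5)(0.461)² = 6.269 kg·m².
Taking anticlockwise as positive: τ₁ = +(14.5)(0.461) = +6.684 N·m; τ₂ = +(27.9)(0.461) = +12.86 N·m.
Net torque τ = 19.55 N·m.
α = τ/I = 19.55/6.269 = 3.118 rad/s².

α ≈ 3.12 rad/s², anticlockwise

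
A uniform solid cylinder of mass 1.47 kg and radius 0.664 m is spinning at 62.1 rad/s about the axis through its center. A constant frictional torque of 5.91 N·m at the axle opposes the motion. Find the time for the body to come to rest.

t ≈ 3.41 s

I = ½MR² = (1/2)(1.47)(0.664)² = 0.3241 kg·m².
The net torque has magnitude 5.91 N·m, opposing ω.
|α| = τ/I = 5.910/0.3241 = 18.24 rad/s² (deceleration).
0 = ω₀ − |α|t ⇒ t = ω₀/|α| = 62.1/18.24 = 3.405 s.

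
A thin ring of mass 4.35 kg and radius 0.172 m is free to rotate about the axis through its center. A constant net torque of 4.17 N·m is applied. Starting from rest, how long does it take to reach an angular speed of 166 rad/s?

t ≈ 5.12 s

I = MR² = (4.35)(0.172)² = 0.1287 kg·m².
α = τ/I = 4.17/0.1287 = 32.40 rad/s².
ω = αt ⇒ t = ω/α = 166/32.40 = 5.123 s.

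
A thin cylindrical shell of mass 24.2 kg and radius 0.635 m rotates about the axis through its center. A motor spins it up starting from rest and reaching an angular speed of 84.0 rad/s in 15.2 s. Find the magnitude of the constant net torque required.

τ ≈ 53.9 N·m

I = MR² = (24.2)(0.635)² = 9.758 kg·m².
α = Δω/Δt = (84.0 − 0)/15.2 = 5.526 rad/s².
τ = Iα = (9.758)(5.526) = 53.93 N·m.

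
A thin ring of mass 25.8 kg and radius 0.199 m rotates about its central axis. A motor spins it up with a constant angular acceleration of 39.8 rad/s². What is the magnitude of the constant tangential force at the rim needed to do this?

F ≈ 204 N

I = MR² = (25.8)(0.199)² = 1.022 kg·m².
The required torque is τ = Iα = (1.022)(39.80) = 40.66 N·m.
A tangential force at the rim gives τ = FR, so F = τ/R = 40.66/0.199 = 204.3 N.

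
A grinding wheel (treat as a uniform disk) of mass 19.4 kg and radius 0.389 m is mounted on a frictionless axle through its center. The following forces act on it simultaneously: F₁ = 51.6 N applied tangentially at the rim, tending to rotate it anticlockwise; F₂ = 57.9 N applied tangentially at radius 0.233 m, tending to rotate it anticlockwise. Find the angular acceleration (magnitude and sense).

α ≈ 22.9 rad/s², anticlockwise

I = ½MR² = (1/2)(19.4)(0.389)² = 1.468 kg·m².
Taking anticlockwise as positive: τ₁ = +(51.6)(0.389) = +20.07 N·m; τ₂ = +(57.9)(0.233) = +13.49 N·m.
Net torque τ = 33.56 N·m.
α = τ/I = 33.56/1.468 = 22.87 rad/s².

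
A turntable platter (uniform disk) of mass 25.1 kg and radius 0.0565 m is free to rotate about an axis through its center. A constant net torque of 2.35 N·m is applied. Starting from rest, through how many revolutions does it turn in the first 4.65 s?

I = ½MR² = (1/2)(25.1)(0.0565)² = 0.04006 kg·m².
α = τ/I = 2.35/0.04006 = 58.66 rad/s².
θ = ½αt² = ½(58.66)(4.65)² = 634.2 rad.
Revolutions = θ/(2π) = 100.9.

≈ 101 revolutions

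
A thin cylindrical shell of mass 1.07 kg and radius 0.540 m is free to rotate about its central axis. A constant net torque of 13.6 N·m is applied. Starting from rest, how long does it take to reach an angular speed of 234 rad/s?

t ≈ 5.37 s

I = MR² = (1.07)(0.540)² = 0.3120 kg·m².
α = τ/I = 13.6/0.3120 = 43.59 rad/s².
ω = αt ⇒ t = ω/α = 234/43.59 = 5.368 s.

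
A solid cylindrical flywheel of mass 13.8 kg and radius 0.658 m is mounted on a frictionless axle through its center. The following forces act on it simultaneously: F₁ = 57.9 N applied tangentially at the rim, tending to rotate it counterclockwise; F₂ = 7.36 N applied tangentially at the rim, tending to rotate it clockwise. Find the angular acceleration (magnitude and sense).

α ≈ 11.1 rad/s², counterclockwise

I = ½MR² = (1/2)(13.8)(0.658)² = 2.987 kg·m².
Taking counterclockwise as positive: τ₁ = +(57.9)(0.658) = +38.10 N·m; τ₂ = −(7.36)(0.658) = −4.843 N·m.
Net torque τ = 33.26 N·m.
α = τ/I = 33.26/2.987 = 11.13 rad/s².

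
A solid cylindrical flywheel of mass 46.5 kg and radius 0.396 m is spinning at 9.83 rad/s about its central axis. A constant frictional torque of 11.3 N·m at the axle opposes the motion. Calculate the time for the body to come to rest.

t ≈ 3.17 s

I = ½MR² = (1/2)(46.5)(0.396)² = 3.646 kg·m².
The net torque has magnitude 11.3 N·m, opposing ω.
|α| = τ/I = 11.30/3.646 = 3.099 rad/s² (deceleration).
0 = ω₀ − |α|t ⇒ t = ω₀/|α| = 9.83/3.099 = 3.172 s.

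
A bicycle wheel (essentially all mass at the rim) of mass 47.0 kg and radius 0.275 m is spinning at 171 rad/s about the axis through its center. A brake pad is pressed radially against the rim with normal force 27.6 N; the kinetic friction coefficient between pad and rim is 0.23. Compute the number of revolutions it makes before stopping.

≈ 4740 revolutions

I = MR² = (47.0)(0.275)² = 3.554 kg·m².
Friction force f = μN = (0.23)(27.6) = 6.348 N at the rim; torque magnitude τ = fR = 1.746 N·m, opposing ω.
|α| = τ/I = 1.746/3.554 = 0.4911 rad/s² (deceleration).
ω² = ω₀² − 2|α|θ with ω = 0 ⇒ θ = ω₀²/(2|α|) = 29770 rad = 4738 rev.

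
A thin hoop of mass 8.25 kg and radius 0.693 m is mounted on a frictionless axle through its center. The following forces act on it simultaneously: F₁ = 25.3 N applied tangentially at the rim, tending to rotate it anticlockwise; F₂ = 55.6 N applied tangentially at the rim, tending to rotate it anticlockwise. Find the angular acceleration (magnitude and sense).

α ≈ 14.2 rad/s², anticlockwise

I = MR² = (8.25)(0.693)² = 3.962 kg·m².
Taking anticlockwise as positive: τ₁ = +(25.3)(0.693) = +17.53 N·m; τ₂ = +(55.6)(0.693) = +38.53 N·m.
Net torque τ = 56.06 N·m.
α = τ/I = 56.06/3.962 = 14.15 rad/s².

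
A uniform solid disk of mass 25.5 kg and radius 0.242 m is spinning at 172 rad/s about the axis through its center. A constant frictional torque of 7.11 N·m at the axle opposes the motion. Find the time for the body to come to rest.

t ≈ 18.1 s

I = ½MR² = (1/2)(25.5)(0.242)² = 0.7467 kg·m².
The net torque has magnitude 7.11 N·m, opposing ω.
|α| = τ/I = 7.110/0.7467 = 9.522 rad/s² (deceleration).
0 = ω₀ − |α|t ⇒ t = ω₀/|α| = 172/9.522 = 18.06 s.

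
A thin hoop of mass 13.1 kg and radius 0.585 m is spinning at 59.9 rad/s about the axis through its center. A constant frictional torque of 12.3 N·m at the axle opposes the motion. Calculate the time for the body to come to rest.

t ≈ 21.8 s

I = MR² = (13.1)(0.585)² = 4.483 kg·m².
The net torque has magnitude 12.3 N·m, opposing ω.
|α| = τ/I = 12.30/4.483 = 2.744 rad/s² (deceleration).
0 = ω₀ − |α|t ⇒ t = ω₀/|α| = 59.9/2.744 = 21.83 s.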